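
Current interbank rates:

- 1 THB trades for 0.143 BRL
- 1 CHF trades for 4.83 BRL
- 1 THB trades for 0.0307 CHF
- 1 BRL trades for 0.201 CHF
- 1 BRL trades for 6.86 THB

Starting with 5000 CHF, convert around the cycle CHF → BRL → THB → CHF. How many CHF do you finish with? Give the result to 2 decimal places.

5086.04

5000 CHF × 4.83 = 24150 BRL
24150 BRL × 6.86 = 165669 THB
165669 THB × 0.0307 = 5086.0383 CHF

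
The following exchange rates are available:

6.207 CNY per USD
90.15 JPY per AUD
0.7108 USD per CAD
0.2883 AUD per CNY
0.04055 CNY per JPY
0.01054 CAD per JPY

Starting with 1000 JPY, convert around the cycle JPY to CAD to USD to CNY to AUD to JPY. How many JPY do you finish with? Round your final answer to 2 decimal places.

1208.59

1000 JPY × 0.01054 = 10.54 CAD
10.54 CAD × 0.7108 = 7.491832 USD
7.491832 USD × 6.207 = 46.501801224 CNY
46.501801224 CNY × 0.2883 = 13.4064692928792 AUD
13.4064692928792 AUD × 90.15 = 1208.59320675305988 JPY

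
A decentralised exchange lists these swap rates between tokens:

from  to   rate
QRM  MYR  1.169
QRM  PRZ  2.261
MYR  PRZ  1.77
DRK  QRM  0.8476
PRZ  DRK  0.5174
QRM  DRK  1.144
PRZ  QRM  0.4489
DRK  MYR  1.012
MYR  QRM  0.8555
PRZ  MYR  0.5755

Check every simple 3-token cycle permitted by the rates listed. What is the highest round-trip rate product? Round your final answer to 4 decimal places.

1.1132

MYR→QRM→PRZ→MYR: 0.8555 × 2.261 × 0.5755 = 1.11318
QRM→PRZ→DRK→QRM: 2.261 × 0.5174 × 0.8476 = 0.99156
MYR→QRM→DRK→MYR: 0.8555 × 1.144 × 1.012 = 0.99044
MYR→PRZ→QRM→MYR: 1.77 × 0.4489 × 1.169 = 0.92883
MYR→PRZ→DRK→MYR: 1.77 × 0.5174 × 1.012 = 0.92679
Maximum is MYR→QRM→PRZ→MYR at 1.1132; arbitrage exists.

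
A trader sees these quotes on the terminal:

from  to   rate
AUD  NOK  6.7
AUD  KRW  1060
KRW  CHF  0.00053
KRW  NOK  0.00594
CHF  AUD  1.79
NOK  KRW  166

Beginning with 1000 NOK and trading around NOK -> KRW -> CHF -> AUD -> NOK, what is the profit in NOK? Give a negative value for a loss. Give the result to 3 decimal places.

55.144

1000 NOK × 166 = 166000 KRW
166000 KRW × 0.00053 = 87.98 CHF
87.98 CHF × 1.79 = 157.4842 AUD
157.4842 AUD × 6.7 = 1055.14414 NOK
Net change: 1055.14414 − 1000 = 55.14414 NOK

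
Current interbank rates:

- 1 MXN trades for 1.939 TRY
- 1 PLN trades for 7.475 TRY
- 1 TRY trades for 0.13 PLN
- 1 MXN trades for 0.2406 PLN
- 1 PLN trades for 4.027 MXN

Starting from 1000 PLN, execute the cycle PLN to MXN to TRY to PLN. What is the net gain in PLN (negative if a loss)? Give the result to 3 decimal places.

1000 PLN × 4.027 = 4027 MXN
4027 MXN × 1.939 = 7808.353 TRY
7808.353 TRY × 0.13 = 1015.08589 PLN
Net change: 1015.08589 − 1000 = 15.08589 PLN

15.086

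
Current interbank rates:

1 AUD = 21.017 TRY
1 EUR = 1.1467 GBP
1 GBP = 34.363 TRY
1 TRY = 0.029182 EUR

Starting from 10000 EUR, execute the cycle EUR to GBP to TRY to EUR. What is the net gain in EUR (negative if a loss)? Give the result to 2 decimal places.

10000 EUR × 1.1467 = 11467 GBP
11467 GBP × 34.363 = 394040.521 TRY
394040.521 TRY × 0.029182 = 11498.890483822 EUR
Net change: 11498.890483822 − 10000 = 1498.890483822 EUR

1498.89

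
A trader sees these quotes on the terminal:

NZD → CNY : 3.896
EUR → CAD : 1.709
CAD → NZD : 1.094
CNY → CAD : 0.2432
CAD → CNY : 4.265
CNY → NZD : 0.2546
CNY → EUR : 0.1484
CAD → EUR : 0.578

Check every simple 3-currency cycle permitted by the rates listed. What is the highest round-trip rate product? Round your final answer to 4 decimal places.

EUR→CAD→CNY→EUR: 1.709 × 4.265 × 0.1484 = 1.08167
NZD→CNY→CAD→NZD: 3.896 × 0.2432 × 1.094 = 1.03657
Maximum is EUR→CAD→CNY→EUR at 1.0817; arbitrage exists.

1.0817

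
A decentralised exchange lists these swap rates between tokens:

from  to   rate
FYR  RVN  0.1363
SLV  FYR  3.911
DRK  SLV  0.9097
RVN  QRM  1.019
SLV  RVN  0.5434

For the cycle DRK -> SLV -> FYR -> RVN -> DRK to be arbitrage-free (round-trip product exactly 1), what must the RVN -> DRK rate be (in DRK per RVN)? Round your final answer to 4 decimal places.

Known legs of the cycle: 0.9097 × 3.911 × 0.1363 = 0.48493314221
For no arbitrage the full-cycle product must be 1, so the missing rate is 1 / 0.48493314221 ≈ 2.062140.

2.0621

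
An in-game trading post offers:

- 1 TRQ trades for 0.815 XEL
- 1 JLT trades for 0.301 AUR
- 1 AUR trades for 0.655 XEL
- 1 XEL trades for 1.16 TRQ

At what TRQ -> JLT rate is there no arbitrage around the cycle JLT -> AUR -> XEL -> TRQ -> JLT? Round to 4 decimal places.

4.3725

Known legs of the cycle: 0.301 × 0.655 × 1.16 = 0.2286998
For no arbitrage the full-cycle product must be 1, so the missing rate is 1 / 0.2286998 ≈ 4.372544.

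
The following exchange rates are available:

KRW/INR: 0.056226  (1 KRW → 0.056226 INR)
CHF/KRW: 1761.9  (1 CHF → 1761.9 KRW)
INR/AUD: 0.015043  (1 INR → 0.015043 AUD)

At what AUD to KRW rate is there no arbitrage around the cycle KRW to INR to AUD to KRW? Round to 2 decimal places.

Known legs of the cycle: 0.056226 × 0.015043 = 0.000845807718
For no arbitrage the full-cycle product must be 1, so the missing rate is 1 / 0.000845807718 ≈ 1182.3018.

1182.30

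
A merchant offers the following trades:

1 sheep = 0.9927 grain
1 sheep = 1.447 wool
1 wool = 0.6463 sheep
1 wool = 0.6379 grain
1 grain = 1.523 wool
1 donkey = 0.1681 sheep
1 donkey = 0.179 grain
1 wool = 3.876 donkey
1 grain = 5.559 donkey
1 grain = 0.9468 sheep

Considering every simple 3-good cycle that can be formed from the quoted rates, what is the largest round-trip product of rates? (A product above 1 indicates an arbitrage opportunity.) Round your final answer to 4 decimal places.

1.0567

grain→wool→donkey→grain: 1.523 × 3.876 × 0.179 = 1.05666
grain→wool→sheep→grain: 1.523 × 0.6463 × 0.9927 = 0.97713
wool→donkey→sheep→wool: 3.876 × 0.1681 × 1.447 = 0.94280
grain→donkey→sheep→grain: 5.559 × 0.1681 × 0.9927 = 0.92765
grain→sheep→wool→grain: 0.9468 × 1.447 × 0.6379 = 0.87394
Maximum is grain→wool→donkey→grain at 1.0567; arbitrage exists.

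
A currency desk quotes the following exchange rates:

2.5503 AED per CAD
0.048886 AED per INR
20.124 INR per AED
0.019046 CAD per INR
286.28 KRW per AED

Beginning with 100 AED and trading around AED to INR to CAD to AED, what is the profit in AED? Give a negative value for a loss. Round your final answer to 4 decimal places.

100 AED × 20.124 = 2012.4 INR
2012.4 INR × 0.019046 = 38.3281704 CAD
38.3281704 CAD × 2.5503 = 97.74833297112 AED
Net change: 97.74833297112 − 100 = -2.25166702888 AED

-2.2517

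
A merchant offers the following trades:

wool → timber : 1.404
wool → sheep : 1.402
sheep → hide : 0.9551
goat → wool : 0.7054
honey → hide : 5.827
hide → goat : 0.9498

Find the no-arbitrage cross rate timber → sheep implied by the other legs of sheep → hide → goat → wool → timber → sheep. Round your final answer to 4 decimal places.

Known legs of the cycle: 0.9551 × 0.9498 × 0.7054 × 1.404 = 0.898428610158768
For no arbitrage the full-cycle product must be 1, so the missing rate is 1 / 0.898428610158768 ≈ 1.113054.

1.1131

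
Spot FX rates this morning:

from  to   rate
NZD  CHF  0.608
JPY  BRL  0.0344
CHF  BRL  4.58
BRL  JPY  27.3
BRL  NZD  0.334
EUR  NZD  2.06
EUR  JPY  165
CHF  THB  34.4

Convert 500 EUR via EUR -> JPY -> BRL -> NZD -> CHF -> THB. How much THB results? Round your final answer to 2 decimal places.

500 EUR × 165 = 82500 JPY
82500 JPY × 0.0344 = 2838 BRL
2838 BRL × 0.334 = 947.892 NZD
947.892 NZD × 0.608 = 576.318336 CHF
576.318336 CHF × 34.4 = 19825.3507584 THB

19825.35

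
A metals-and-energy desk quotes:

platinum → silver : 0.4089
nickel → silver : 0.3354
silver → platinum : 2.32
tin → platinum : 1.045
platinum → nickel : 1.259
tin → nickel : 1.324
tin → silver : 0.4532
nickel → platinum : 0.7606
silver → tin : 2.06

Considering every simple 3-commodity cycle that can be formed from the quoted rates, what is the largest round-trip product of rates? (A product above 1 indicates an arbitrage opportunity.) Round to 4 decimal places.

platinum→nickel→silver→platinum: 1.259 × 0.3354 × 2.32 = 0.97966
nickel→silver→tin→nickel: 0.3354 × 2.06 × 1.324 = 0.91478
platinum→silver→tin→platinum: 0.4089 × 2.06 × 1.045 = 0.88024
Maximum is platinum→nickel→silver→platinum at 0.9797; no arbitrage — every cycle loses value.

0.9797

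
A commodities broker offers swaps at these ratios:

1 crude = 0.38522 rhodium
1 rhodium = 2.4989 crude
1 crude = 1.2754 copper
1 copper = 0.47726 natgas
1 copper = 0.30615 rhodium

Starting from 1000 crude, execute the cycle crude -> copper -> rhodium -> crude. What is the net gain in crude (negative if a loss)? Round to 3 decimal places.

-24.270

1000 crude × 1.2754 = 1275.4 copper
1275.4 copper × 0.30615 = 390.46371 rhodium
390.46371 rhodium × 2.4989 = 975.729764919 crude
Net change: 975.729764919 − 1000 = -24.270235081 crude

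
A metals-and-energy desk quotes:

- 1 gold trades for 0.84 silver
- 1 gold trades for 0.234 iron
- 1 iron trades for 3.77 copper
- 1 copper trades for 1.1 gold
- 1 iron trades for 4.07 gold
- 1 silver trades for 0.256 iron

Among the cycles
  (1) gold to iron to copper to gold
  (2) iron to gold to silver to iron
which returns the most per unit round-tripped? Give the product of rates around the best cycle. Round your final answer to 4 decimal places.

(1) 0.234 × 3.77 × 1.1 = 0.97040
(2) 4.07 × 0.84 × 0.256 = 0.87521
Highest is cycle (1) at 0.9704 (≤1, no arbitrage).

0.9704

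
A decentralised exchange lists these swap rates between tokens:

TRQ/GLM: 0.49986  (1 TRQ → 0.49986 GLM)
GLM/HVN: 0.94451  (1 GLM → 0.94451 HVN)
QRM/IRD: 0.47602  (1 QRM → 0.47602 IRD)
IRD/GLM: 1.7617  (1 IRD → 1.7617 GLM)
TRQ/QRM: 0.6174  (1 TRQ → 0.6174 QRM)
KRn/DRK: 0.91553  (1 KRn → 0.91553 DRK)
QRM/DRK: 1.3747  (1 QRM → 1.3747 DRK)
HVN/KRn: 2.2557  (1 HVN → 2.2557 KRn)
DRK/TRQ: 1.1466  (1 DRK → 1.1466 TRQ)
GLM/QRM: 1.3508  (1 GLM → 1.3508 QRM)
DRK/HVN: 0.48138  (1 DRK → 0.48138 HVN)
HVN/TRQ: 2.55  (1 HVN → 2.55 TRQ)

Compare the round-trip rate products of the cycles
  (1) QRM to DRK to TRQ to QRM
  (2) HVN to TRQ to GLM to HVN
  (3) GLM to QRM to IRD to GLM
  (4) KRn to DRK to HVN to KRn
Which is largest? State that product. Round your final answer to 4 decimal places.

(1) 1.3747 × 1.1466 × 0.6174 = 0.97317
(2) 2.55 × 0.49986 × 0.94451 = 1.20391
(3) 1.3508 × 0.47602 × 1.7617 = 1.13279
(4) 0.91553 × 0.48138 × 2.2557 = 0.99413
Highest is cycle (2) at 1.2039 (>1, arbitrage).

1.2039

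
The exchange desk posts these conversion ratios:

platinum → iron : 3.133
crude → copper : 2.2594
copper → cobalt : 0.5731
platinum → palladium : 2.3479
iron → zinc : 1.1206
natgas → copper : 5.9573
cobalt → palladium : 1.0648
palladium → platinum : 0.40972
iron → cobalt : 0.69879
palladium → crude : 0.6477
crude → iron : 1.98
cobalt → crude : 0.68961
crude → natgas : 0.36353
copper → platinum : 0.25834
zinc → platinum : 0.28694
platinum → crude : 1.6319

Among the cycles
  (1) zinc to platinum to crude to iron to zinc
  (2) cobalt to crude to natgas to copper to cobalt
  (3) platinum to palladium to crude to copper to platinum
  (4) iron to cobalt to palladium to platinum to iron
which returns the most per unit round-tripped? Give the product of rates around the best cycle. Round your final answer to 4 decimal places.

1.0390

(1) 0.28694 × 1.6319 × 1.98 × 1.1206 = 1.03896
(2) 0.68961 × 0.36353 × 5.9573 × 0.5731 = 0.85590
(3) 2.3479 × 0.6477 × 2.2594 × 0.25834 = 0.88764
(4) 0.69879 × 1.0648 × 0.40972 × 3.133 = 0.95513
Highest is cycle (1) at 1.0390 (>1, arbitrage).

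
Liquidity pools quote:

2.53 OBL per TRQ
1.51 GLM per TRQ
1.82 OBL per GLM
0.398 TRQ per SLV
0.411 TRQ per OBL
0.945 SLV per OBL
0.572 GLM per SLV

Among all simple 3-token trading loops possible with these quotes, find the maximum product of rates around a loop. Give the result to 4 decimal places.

1.1295

GLM→OBL→TRQ→GLM: 1.82 × 0.411 × 1.51 = 1.12951
GLM→OBL→SLV→GLM: 1.82 × 0.945 × 0.572 = 0.98378
SLV→TRQ→OBL→SLV: 0.398 × 2.53 × 0.945 = 0.95156
Maximum is GLM→OBL→TRQ→GLM at 1.1295; arbitrage exists.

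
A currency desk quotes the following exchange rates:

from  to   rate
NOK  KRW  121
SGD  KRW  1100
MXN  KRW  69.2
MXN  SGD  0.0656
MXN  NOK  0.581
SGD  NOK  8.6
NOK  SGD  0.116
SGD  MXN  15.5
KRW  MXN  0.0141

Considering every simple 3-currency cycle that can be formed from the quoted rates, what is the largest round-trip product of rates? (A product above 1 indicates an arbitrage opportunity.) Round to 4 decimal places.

1.0446

MXN→NOK→SGD→MXN: 0.581 × 0.116 × 15.5 = 1.04464
MXN→SGD→KRW→MXN: 0.0656 × 1100 × 0.0141 = 1.01746
MXN→NOK→KRW→MXN: 0.581 × 121 × 0.0141 = 0.99124
Maximum is MXN→NOK→SGD→MXN at 1.0446; arbitrage exists.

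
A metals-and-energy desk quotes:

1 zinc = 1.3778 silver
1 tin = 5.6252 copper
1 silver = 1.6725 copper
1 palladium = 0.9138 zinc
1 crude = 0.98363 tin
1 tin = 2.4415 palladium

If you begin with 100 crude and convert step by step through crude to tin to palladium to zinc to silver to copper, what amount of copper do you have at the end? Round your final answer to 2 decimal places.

505.70

100 crude × 0.98363 = 98.363 tin
98.363 tin × 2.4415 = 240.1532645 palladium
240.1532645 palladium × 0.9138 = 219.4520531001 zinc
219.4520531001 zinc × 1.3778 = 302.36103876131778 silver
302.36103876131778 silver × 1.6725 = 505.69883732830398705 copper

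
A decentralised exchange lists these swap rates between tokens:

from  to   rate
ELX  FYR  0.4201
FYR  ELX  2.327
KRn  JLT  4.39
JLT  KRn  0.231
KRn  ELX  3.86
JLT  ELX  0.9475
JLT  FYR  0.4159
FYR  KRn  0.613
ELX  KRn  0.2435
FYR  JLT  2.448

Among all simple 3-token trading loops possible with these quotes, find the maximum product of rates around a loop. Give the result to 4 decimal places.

FYR→KRn→JLT→FYR: 0.613 × 4.39 × 0.4159 = 1.11922
JLT→ELX→KRn→JLT: 0.9475 × 0.2435 × 4.39 = 1.01284
FYR→KRn→ELX→FYR: 0.613 × 3.86 × 0.4201 = 0.99403
FYR→JLT→ELX→FYR: 2.448 × 0.9475 × 0.4201 = 0.97441
Maximum is FYR→KRn→JLT→FYR at 1.1192; arbitrage exists.

1.1192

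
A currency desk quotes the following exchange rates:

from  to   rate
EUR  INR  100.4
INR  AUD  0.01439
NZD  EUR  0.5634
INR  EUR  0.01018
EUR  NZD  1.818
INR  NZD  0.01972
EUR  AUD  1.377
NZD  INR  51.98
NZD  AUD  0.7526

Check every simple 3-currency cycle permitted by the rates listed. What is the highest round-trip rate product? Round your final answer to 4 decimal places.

1.1155

NZD→EUR→INR→NZD: 0.5634 × 100.4 × 0.01972 = 1.11547
NZD→INR→EUR→NZD: 51.98 × 0.01018 × 1.818 = 0.96201
Maximum is NZD→EUR→INR→NZD at 1.1155; arbitrage exists.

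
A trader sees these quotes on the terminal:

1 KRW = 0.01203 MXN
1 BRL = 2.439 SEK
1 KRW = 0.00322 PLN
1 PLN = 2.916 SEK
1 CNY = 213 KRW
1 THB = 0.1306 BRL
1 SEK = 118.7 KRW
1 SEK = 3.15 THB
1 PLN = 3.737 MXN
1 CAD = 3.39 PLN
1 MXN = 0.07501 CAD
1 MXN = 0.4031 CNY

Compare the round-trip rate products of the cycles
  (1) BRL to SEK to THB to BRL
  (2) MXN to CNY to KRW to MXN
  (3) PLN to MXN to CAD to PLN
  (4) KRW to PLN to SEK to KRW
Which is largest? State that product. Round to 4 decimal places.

1.1145

(1) 2.439 × 3.15 × 0.1306 = 1.00338
(2) 0.4031 × 213 × 0.01203 = 1.03290
(3) 3.737 × 0.07501 × 3.39 = 0.95026
(4) 0.00322 × 2.916 × 118.7 = 1.11454
Highest is cycle (4) at 1.1145 (>1, arbitrage).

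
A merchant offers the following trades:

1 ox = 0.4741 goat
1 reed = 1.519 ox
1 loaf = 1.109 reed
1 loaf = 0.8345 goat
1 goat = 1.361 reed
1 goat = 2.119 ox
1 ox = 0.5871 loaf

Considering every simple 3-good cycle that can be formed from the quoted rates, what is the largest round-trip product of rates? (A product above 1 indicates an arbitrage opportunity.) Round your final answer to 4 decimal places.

1.0382

ox→loaf→goat→ox: 0.5871 × 0.8345 × 2.119 = 1.03817
ox→loaf→reed→ox: 0.5871 × 1.109 × 1.519 = 0.98901
ox→goat→reed→ox: 0.4741 × 1.361 × 1.519 = 0.98013
Maximum is ox→loaf→goat→ox at 1.0382; arbitrage exists.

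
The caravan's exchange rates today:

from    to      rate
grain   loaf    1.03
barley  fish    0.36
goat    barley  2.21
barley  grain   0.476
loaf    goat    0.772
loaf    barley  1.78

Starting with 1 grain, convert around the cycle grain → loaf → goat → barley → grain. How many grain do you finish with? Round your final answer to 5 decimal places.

1 grain × 1.03 = 1.03 loaf
1.03 loaf × 0.772 = 0.79516 goat
0.79516 goat × 2.21 = 1.7573036 barley
1.7573036 barley × 0.476 = 0.8364765136 grain

0.83648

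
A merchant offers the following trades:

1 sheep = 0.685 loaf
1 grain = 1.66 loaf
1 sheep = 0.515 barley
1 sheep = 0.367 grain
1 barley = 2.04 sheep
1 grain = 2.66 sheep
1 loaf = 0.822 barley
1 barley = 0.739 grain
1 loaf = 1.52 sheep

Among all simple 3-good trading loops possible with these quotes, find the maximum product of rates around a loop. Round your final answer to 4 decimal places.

sheep→loaf→barley→sheep: 0.685 × 0.822 × 2.04 = 1.14866
sheep→barley→grain→sheep: 0.515 × 0.739 × 2.66 = 1.01236
grain→loaf→barley→grain: 1.66 × 0.822 × 0.739 = 1.00838
sheep→grain→loaf→sheep: 0.367 × 1.66 × 1.52 = 0.92601
Maximum is sheep→loaf→barley→sheep at 1.1487; arbitrage exists.

1.1487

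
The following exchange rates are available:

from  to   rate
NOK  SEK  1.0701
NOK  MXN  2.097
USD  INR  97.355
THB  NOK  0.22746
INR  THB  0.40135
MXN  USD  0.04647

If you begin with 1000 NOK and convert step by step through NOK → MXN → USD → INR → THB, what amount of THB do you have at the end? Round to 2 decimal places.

1000 NOK × 2.097 = 2097 MXN
2097 MXN × 0.04647 = 97.44759 USD
97.44759 USD × 97.355 = 9487.01012445 INR
9487.01012445 INR × 0.40135 = 3807.6115134480075 THB

3807.61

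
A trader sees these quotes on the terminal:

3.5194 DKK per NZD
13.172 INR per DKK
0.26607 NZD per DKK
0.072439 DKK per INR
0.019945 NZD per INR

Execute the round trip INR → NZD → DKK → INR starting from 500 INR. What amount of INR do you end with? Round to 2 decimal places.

462.30

500 INR × 0.019945 = 9.9725 NZD
9.9725 NZD × 3.5194 = 35.0972165 DKK
35.0972165 DKK × 13.172 = 462.300535738 INR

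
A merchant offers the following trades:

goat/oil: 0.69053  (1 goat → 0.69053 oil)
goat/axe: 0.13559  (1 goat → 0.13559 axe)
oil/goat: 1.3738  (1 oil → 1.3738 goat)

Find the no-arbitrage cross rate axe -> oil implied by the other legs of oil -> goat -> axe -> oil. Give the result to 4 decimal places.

Known legs of the cycle: 1.3738 × 0.13559 = 0.186273542
For no arbitrage the full-cycle product must be 1, so the missing rate is 1 / 0.186273542 ≈ 5.368449.

5.3684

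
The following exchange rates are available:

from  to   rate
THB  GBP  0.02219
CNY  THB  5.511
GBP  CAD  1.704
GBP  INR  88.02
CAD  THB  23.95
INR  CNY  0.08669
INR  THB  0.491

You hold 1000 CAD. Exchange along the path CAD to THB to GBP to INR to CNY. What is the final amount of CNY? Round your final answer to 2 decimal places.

4055.21

1000 CAD × 23.95 = 23950 THB
23950 THB × 0.02219 = 531.4505 GBP
531.4505 GBP × 88.02 = 46778.27301 INR
46778.27301 INR × 0.08669 = 4055.2084872369 CNY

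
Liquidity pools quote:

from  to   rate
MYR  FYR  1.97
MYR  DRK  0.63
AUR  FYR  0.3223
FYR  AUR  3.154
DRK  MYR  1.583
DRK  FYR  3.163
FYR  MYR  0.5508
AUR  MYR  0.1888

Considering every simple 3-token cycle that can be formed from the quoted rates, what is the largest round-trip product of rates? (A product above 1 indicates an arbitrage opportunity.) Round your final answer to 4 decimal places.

1.1731

MYR→FYR→AUR→MYR: 1.97 × 3.154 × 0.1888 = 1.17309
MYR→DRK→FYR→MYR: 0.63 × 3.163 × 0.5508 = 1.09757
Maximum is MYR→FYR→AUR→MYR at 1.1731; arbitrage exists.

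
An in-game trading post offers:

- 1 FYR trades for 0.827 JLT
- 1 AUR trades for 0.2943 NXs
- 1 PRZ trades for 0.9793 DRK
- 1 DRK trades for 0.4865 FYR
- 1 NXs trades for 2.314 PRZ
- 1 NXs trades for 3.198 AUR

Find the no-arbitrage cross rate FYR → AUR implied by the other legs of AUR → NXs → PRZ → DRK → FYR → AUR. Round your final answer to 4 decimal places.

3.0821

Known legs of the cycle: 0.2943 × 2.314 × 0.9793 × 0.4865 = 0.32445331503039
For no arbitrage the full-cycle product must be 1, so the missing rate is 1 / 0.32445331503039 ≈ 3.082108.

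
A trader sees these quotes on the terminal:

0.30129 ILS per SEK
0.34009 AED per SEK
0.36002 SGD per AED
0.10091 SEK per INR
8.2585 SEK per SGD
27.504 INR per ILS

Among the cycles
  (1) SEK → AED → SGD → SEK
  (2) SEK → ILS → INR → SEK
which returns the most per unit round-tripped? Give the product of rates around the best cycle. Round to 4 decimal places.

1.0112

(1) 0.34009 × 0.36002 × 8.2585 = 1.01116
(2) 0.30129 × 27.504 × 0.10091 = 0.83621
Highest is cycle (1) at 1.0112 (>1, arbitrage).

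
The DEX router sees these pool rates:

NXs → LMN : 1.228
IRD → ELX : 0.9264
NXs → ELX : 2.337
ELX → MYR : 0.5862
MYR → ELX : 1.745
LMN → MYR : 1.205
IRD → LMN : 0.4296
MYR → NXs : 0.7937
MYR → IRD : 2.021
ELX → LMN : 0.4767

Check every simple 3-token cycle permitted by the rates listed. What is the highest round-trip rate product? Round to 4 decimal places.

1.1745

NXs→LMN→MYR→NXs: 1.228 × 1.205 × 0.7937 = 1.17447
ELX→MYR→IRD→ELX: 0.5862 × 2.021 × 0.9264 = 1.09752
NXs→ELX→MYR→NXs: 2.337 × 0.5862 × 0.7937 = 1.08733
LMN→MYR→IRD→LMN: 1.205 × 2.021 × 0.4296 = 1.04621
LMN→MYR→ELX→LMN: 1.205 × 1.745 × 0.4767 = 1.00237
Maximum is NXs→LMN→MYR→NXs at 1.1745; arbitrage exists.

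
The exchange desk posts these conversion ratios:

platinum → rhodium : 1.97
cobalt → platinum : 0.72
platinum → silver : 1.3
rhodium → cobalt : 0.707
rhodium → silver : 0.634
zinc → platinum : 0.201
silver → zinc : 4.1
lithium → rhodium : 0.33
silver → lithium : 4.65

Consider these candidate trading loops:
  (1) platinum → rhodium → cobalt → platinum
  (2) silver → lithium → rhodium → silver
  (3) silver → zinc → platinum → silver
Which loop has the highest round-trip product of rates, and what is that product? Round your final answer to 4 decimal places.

(1) 1.97 × 0.707 × 0.72 = 1.00281
(2) 4.65 × 0.33 × 0.634 = 0.97287
(3) 4.1 × 0.201 × 1.3 = 1.07133
Highest is cycle (3) at 1.0713 (>1, arbitrage).

1.0713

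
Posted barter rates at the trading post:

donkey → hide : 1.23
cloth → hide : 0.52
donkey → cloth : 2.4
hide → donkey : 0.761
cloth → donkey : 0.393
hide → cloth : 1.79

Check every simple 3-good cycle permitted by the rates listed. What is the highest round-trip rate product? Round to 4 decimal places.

0.9497

donkey→cloth→hide→donkey: 2.4 × 0.52 × 0.761 = 0.94973
donkey→hide→cloth→donkey: 1.23 × 1.79 × 0.393 = 0.86527
Maximum is donkey→cloth→hide→donkey at 0.9497; no arbitrage — every cycle loses value.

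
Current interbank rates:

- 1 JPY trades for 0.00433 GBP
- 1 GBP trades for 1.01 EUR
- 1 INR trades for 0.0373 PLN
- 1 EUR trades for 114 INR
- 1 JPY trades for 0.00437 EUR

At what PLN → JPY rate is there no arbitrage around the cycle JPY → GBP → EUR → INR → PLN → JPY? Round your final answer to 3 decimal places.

53.775

Known legs of the cycle: 0.00433 × 1.01 × 114 × 0.0373 = 0.01859614626
For no arbitrage the full-cycle product must be 1, so the missing rate is 1 / 0.01859614626 ≈ 53.77458.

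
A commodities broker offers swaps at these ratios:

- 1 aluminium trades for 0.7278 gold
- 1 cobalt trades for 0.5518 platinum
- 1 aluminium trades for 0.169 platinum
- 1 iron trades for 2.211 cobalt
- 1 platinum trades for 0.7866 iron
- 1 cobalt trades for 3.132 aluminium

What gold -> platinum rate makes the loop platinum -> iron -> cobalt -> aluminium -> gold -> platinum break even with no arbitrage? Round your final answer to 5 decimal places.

Known legs of the cycle: 0.7866 × 2.211 × 3.132 × 0.7278 = 3.96439107085296
For no arbitrage the full-cycle product must be 1, so the missing rate is 1 / 3.96439107085296 ≈ 0.2522455.

0.25225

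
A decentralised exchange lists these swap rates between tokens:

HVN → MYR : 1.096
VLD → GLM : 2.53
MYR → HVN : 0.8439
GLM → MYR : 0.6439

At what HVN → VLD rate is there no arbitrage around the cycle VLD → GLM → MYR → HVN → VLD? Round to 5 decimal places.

Known legs of the cycle: 2.53 × 0.6439 × 0.8439 = 1.3747696413
For no arbitrage the full-cycle product must be 1, so the missing rate is 1 / 1.3747696413 ≈ 0.7273946.

0.72739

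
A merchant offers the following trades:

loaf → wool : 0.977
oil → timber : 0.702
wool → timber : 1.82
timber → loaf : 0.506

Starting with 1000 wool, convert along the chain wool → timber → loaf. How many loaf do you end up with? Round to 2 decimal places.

1000 wool × 1.82 = 1820 timber
1820 timber × 0.506 = 920.92 loaf

920.92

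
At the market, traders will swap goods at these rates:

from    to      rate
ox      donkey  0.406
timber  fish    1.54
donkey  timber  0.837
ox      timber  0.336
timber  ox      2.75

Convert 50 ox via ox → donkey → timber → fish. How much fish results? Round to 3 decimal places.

26.166

50 ox × 0.406 = 20.3 donkey
20.3 donkey × 0.837 = 16.9911 timber
16.9911 timber × 1.54 = 26.166294 fish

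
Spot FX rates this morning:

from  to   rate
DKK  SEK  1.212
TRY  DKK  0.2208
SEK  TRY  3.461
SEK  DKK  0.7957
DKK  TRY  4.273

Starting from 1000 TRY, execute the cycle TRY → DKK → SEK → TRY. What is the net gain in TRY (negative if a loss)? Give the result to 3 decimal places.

-73.803

1000 TRY × 0.2208 = 220.8 DKK
220.8 DKK × 1.212 = 267.6096 SEK
267.6096 SEK × 3.461 = 926.1968256 TRY
Net change: 926.1968256 − 1000 = -73.8031744 TRY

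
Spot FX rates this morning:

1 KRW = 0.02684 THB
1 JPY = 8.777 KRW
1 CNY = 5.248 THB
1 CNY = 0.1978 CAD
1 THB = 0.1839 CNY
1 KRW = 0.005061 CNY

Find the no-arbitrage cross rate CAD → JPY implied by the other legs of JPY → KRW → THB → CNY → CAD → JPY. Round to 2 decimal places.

116.70

Known legs of the cycle: 8.777 × 0.02684 × 0.1839 × 0.1978 = 0.0085691279263656
For no arbitrage the full-cycle product must be 1, so the missing rate is 1 / 0.0085691279263656 ≈ 116.6980.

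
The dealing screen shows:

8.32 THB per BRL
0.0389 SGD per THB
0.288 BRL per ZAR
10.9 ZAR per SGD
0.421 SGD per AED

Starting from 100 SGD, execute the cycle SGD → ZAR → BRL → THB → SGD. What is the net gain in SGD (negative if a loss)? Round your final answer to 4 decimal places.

100 SGD × 10.9 = 1090 ZAR
1090 ZAR × 0.288 = 313.92 BRL
313.92 BRL × 8.32 = 2611.8144 THB
2611.8144 THB × 0.0389 = 101.59958016 SGD
Net change: 101.59958016 − 100 = 1.59958016 SGD

1.5996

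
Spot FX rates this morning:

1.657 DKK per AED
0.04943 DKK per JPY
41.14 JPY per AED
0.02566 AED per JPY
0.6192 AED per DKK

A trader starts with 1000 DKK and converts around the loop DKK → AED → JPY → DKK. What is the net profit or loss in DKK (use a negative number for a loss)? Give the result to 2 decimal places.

259.17

1000 DKK × 0.6192 = 619.2 AED
619.2 AED × 41.14 = 25473.888 JPY
25473.888 JPY × 0.04943 = 1259.17428384 DKK
Net change: 1259.17428384 − 1000 = 259.17428384 DKK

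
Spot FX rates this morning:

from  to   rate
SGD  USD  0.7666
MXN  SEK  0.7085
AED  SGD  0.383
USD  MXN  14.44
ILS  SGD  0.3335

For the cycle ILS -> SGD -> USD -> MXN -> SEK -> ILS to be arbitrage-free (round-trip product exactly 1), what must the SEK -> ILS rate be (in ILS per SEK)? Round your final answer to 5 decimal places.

Known legs of the cycle: 0.3335 × 0.7666 × 14.44 × 0.7085 = 2.615602242214
For no arbitrage the full-cycle product must be 1, so the missing rate is 1 / 2.615602242214 ≈ 0.3823211.

0.38232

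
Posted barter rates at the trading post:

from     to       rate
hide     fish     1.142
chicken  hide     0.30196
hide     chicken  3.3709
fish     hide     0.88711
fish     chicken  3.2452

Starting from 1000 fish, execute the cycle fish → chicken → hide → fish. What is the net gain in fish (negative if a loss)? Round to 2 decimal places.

1000 fish × 3.2452 = 3245.2 chicken
3245.2 chicken × 0.30196 = 979.920592 hide
979.920592 hide × 1.142 = 1119.069316064 fish
Net change: 1119.069316064 − 1000 = 119.069316064 fish

119.07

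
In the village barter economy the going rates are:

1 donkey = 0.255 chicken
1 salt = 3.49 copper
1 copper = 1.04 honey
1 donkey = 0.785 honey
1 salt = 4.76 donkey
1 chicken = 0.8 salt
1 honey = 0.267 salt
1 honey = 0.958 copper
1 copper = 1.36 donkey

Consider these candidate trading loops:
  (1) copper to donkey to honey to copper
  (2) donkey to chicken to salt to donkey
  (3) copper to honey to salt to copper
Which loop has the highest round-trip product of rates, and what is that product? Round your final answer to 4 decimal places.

(1) 1.36 × 0.785 × 0.958 = 1.02276
(2) 0.255 × 0.8 × 4.76 = 0.97104
(3) 1.04 × 0.267 × 3.49 = 0.96910
Highest is cycle (1) at 1.0228 (>1, arbitrage).

1.0228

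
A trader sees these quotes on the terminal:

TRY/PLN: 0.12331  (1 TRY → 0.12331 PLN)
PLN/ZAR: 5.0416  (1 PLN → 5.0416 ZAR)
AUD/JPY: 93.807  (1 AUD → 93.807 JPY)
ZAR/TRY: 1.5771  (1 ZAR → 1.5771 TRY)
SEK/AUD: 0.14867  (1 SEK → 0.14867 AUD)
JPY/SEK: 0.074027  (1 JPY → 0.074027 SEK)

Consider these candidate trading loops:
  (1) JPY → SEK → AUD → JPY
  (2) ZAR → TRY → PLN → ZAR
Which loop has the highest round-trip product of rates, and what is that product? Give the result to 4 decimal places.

1.0324

(1) 0.074027 × 0.14867 × 93.807 = 1.03240
(2) 1.5771 × 0.12331 × 5.0416 = 0.98045
Highest is cycle (1) at 1.0324 (>1, arbitrage).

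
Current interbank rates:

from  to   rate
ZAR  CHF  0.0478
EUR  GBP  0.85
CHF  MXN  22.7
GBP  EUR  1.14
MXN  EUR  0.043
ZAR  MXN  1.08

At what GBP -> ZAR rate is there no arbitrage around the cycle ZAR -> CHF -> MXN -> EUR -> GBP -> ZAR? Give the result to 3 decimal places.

Known legs of the cycle: 0.0478 × 22.7 × 0.043 × 0.85 = 0.039658943
For no arbitrage the full-cycle product must be 1, so the missing rate is 1 / 0.039658943 ≈ 25.21499.

25.215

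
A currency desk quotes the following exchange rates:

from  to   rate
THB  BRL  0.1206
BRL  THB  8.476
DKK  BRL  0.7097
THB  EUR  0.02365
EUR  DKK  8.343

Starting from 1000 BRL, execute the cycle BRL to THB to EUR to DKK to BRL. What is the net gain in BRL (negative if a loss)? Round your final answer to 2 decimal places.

186.91

1000 BRL × 8.476 = 8476 THB
8476 THB × 0.02365 = 200.4574 EUR
200.4574 EUR × 8.343 = 1672.4160882 DKK
1672.4160882 DKK × 0.7097 = 1186.91369779554 BRL
Net change: 1186.91369779554 − 1000 = 186.91369779554 BRL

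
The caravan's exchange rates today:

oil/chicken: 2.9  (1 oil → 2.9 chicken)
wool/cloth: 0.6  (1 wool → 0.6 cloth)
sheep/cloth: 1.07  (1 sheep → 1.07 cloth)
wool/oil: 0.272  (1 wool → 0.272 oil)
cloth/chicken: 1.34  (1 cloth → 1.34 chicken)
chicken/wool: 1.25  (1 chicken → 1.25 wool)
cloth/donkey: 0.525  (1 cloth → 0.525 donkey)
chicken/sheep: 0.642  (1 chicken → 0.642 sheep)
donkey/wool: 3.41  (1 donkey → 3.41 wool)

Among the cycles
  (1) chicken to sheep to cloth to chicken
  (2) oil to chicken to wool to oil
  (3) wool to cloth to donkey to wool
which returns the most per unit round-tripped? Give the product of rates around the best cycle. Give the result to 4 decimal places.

(1) 0.642 × 1.07 × 1.34 = 0.92050
(2) 2.9 × 1.25 × 0.272 = 0.98600
(3) 0.6 × 0.525 × 3.41 = 1.07415
Highest is cycle (3) at 1.0742 (>1, arbitrage).

1.0742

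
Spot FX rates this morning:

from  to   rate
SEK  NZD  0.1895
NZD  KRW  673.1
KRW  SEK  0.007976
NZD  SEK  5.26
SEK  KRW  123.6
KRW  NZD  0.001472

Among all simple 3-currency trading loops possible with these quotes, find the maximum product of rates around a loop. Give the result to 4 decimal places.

1.0174

KRW→SEK→NZD→KRW: 0.007976 × 0.1895 × 673.1 = 1.01736
KRW→NZD→SEK→KRW: 0.001472 × 5.26 × 123.6 = 0.95700
Maximum is KRW→SEK→NZD→KRW at 1.0174; arbitrage exists.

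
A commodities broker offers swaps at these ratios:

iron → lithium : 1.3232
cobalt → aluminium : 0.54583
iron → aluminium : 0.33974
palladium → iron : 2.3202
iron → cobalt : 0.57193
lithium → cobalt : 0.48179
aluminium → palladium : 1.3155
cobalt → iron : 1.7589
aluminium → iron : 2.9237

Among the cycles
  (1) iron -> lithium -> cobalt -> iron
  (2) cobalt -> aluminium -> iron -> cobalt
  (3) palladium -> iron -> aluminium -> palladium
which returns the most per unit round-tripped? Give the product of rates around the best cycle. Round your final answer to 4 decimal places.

(1) 1.3232 × 0.48179 × 1.7589 = 1.12131
(2) 0.54583 × 2.9237 × 0.57193 = 0.91271
(3) 2.3202 × 0.33974 × 1.3155 = 1.03696
Highest is cycle (1) at 1.1213 (>1, arbitrage).

1.1213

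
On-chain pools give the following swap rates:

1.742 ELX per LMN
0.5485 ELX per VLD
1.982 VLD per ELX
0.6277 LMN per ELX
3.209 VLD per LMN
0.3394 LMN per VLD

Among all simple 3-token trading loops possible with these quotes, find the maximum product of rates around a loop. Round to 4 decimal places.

1.1718

LMN→ELX→VLD→LMN: 1.742 × 1.982 × 0.3394 = 1.17183
LMN→VLD→ELX→LMN: 3.209 × 0.5485 × 0.6277 = 1.10484
Maximum is LMN→ELX→VLD→LMN at 1.1718; arbitrage exists.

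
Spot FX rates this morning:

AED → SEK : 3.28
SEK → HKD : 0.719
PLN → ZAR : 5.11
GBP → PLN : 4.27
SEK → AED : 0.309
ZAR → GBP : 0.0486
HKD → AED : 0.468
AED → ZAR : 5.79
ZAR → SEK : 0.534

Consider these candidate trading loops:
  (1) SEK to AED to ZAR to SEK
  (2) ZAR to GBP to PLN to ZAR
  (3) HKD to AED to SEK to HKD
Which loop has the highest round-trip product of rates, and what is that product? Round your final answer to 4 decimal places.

1.1037

(1) 0.309 × 5.79 × 0.534 = 0.95538
(2) 0.0486 × 4.27 × 5.11 = 1.06044
(3) 0.468 × 3.28 × 0.719 = 1.10369
Highest is cycle (3) at 1.1037 (>1, arbitrage).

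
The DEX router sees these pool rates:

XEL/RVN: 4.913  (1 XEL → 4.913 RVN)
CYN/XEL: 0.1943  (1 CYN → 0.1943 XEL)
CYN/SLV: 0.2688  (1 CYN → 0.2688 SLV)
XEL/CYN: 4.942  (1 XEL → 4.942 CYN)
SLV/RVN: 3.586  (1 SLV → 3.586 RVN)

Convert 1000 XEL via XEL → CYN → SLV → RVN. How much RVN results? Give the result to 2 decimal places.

4763.68

1000 XEL × 4.942 = 4942 CYN
4942 CYN × 0.2688 = 1328.4096 SLV
1328.4096 SLV × 3.586 = 4763.6768256 RVN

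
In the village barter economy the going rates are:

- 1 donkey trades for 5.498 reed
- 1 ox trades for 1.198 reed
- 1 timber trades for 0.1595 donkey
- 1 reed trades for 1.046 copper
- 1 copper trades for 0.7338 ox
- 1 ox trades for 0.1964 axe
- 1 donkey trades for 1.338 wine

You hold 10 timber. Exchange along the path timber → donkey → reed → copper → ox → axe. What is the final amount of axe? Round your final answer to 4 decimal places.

10 timber × 0.1595 = 1.595 donkey
1.595 donkey × 5.498 = 8.76931 reed
8.76931 reed × 1.046 = 9.17269826 copper
9.17269826 copper × 0.7338 = 6.730925983188 ox
6.730925983188 ox × 0.1964 = 1.3219538630981232 axe

1.3220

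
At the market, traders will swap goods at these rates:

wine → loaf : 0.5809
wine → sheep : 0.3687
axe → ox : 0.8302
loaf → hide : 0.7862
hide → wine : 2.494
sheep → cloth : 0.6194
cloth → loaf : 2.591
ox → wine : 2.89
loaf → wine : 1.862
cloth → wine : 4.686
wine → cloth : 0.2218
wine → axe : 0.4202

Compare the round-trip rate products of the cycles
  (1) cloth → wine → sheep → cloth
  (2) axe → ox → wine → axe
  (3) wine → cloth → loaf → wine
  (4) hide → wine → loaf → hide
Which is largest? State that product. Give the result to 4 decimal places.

(1) 4.686 × 0.3687 × 0.6194 = 1.07015
(2) 0.8302 × 2.89 × 0.4202 = 1.00818
(3) 0.2218 × 2.591 × 1.862 = 1.07006
(4) 2.494 × 0.5809 × 0.7862 = 1.13902
Highest is cycle (4) at 1.1390 (>1, arbitrage).

1.1390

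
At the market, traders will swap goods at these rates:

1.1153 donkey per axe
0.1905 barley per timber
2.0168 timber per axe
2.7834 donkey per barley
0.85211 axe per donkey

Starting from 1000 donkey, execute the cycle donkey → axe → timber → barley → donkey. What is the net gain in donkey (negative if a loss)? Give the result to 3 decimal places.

-88.768

1000 donkey × 0.85211 = 852.11 axe
852.11 axe × 2.0168 = 1718.535448 timber
1718.535448 timber × 0.1905 = 327.381002844 barley
327.381002844 barley × 2.7834 = 911.2322833159896 donkey
Net change: 911.2322833159896 − 1000 = -88.7677166840104 donkey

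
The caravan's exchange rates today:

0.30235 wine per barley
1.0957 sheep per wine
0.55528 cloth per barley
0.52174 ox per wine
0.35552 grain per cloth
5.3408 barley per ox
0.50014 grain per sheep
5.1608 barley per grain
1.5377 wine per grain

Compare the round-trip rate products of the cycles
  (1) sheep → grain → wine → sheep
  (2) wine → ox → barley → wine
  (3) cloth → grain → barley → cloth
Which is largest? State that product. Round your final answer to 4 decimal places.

(1) 0.50014 × 1.5377 × 1.0957 = 0.84266
(2) 0.52174 × 5.3408 × 0.30235 = 0.84250
(3) 0.35552 × 5.1608 × 0.55528 = 1.01881
Highest is cycle (3) at 1.0188 (>1, arbitrage).

1.0188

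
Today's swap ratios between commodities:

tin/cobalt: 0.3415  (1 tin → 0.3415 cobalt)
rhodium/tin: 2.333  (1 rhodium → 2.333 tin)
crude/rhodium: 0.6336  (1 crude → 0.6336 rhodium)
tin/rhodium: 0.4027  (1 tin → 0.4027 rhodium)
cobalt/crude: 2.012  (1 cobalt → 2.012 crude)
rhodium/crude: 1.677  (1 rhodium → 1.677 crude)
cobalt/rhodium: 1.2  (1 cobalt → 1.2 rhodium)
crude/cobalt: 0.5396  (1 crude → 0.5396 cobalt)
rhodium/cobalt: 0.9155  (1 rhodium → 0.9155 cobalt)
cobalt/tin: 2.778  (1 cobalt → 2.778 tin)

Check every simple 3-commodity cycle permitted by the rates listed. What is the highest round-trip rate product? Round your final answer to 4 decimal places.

1.1671

crude→rhodium→cobalt→crude: 0.6336 × 0.9155 × 2.012 = 1.16708
crude→cobalt→rhodium→crude: 0.5396 × 1.2 × 1.677 = 1.08589
tin→rhodium→cobalt→tin: 0.4027 × 0.9155 × 2.778 = 1.02417
tin→cobalt→rhodium→tin: 0.3415 × 1.2 × 2.333 = 0.95606
Maximum is crude→rhodium→cobalt→crude at 1.1671; arbitrage exists.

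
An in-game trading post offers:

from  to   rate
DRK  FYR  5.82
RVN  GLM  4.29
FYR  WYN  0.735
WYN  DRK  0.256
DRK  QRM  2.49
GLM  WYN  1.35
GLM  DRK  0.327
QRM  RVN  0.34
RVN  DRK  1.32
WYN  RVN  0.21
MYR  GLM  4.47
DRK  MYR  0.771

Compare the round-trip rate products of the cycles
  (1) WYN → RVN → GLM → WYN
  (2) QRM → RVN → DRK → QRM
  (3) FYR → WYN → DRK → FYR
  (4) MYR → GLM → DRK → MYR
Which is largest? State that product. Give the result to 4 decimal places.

(1) 0.21 × 4.29 × 1.35 = 1.21622
(2) 0.34 × 1.32 × 2.49 = 1.11751
(3) 0.735 × 0.256 × 5.82 = 1.09509
(4) 4.47 × 0.327 × 0.771 = 1.12696
Highest is cycle (1) at 1.2162 (>1, arbitrage).

1.2162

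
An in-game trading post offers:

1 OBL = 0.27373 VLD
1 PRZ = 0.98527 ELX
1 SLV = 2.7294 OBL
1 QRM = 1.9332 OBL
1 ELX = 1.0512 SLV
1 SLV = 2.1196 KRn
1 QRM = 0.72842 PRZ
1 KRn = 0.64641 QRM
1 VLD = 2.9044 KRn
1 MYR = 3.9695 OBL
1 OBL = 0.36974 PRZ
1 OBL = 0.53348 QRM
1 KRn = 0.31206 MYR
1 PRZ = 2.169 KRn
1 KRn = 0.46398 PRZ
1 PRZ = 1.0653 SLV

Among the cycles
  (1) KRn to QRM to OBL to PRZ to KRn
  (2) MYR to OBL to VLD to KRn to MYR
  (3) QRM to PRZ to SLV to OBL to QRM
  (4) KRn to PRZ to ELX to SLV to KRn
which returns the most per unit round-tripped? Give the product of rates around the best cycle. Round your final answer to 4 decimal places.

(1) 0.64641 × 1.9332 × 0.36974 × 2.169 = 1.00217
(2) 3.9695 × 0.27373 × 2.9044 × 0.31206 = 0.98481
(3) 0.72842 × 1.0653 × 2.7294 × 0.53348 = 1.12990
(4) 0.46398 × 0.98527 × 1.0512 × 2.1196 = 1.01858
Highest is cycle (3) at 1.1299 (>1, arbitrage).

1.1299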